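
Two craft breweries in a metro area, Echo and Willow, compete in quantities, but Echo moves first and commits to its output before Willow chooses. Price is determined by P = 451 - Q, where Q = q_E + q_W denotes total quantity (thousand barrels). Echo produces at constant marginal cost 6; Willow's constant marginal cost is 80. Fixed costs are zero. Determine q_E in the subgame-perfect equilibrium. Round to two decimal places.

Solve by backward induction. Given q_E, the follower Willow maximises π_W = (451 - q_E - q_W)q_W - 80q_W.
∂π_W/∂q_W = 371 - q_E - 2q_W = 0 gives the reaction function q_W = (371 - q_E)/2.
The leader anticipates this reaction. Substituting into P = 451 - Q gives P = 531/2 - (1/2)q_E, so π_E = (531/2 - (1/2)q_E)q_E - 6q_E.
The leader's first-order condition 519/2 - q_E = 0 yields q_E = 519/2.
Then q_W = (371 - 519/2)/2 = 223/4.

259.50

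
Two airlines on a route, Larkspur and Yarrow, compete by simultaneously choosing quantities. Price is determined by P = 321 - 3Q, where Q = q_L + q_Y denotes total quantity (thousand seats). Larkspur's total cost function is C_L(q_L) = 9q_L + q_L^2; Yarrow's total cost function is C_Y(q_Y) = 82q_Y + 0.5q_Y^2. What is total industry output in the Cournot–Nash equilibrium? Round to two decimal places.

51.98

Larkspur's profit: π_L = (321 - 3Q)q_L - (9q_L + q_L²). Setting ∂π_L/∂q_L = 0: 312 - 8q_L - 3(q_Y) = 0.
Yarrow's first-order condition: 239 - 7q_Y - 3(q_L) = 0.
So q_L = (312 - 3q_Y)/8 and q_Y = (239 - 3q_L)/7.
Solving the pair: q_L = 1467/47, q_Y = 976/47.
Total output Q = 1467/47 + 976/47 = 51.9787.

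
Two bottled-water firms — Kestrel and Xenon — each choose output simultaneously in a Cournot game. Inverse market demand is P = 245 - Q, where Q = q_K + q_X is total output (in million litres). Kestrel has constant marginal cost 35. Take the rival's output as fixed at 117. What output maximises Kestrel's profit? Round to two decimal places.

46.50

With the rival's output fixed at 117, Kestrel's profit is π_K = (245 - 117 - q_K)q_K - (35q_K) = (128 - q_K)q_K - (35q_K).
∂π_K/∂q_K = 93 - 2q_K = 0, so q_K = 93/2.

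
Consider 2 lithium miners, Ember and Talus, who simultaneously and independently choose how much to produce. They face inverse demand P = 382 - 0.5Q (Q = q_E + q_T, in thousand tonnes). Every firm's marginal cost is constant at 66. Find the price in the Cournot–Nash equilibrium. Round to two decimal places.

171.33

A representative firm's profit is π_i = q_i(382 - 0.5Q) - 66q_i.
First-order condition (treating rivals' output as given): 316 - q_i - (1/2)q_j = 0.
By symmetry each firm produces the same amount; substituting q_j = q_i yields q_i = 316/(3/2) = 632/3.
Total output Q = 1264/3, so price P = 382 - (1/2)·(1264/3) = 514/3.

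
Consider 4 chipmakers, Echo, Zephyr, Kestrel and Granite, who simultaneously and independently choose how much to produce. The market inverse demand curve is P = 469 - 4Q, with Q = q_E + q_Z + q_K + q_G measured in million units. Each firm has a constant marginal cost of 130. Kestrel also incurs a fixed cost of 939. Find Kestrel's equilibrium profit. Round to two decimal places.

210.21

A representative firm's profit is π_i = q_i(469 - 4Q) - 130q_i.
Setting ∂π_i/∂q_i = 0 with rivals' quantities fixed: 339 - 8q_i - 4·Σ_{j≠i} q_j = 0.
With identical firms every q_j equals q_i, so Σ_{j≠i} q_j = 3q_i and 339 = 20q_i, giving q_i = 339/20.
Price P = 469 - 4·(339/5) = 989/5.
Kestrel's profit: (989/5 - 130)·(339/20) - 939 = 210.2100.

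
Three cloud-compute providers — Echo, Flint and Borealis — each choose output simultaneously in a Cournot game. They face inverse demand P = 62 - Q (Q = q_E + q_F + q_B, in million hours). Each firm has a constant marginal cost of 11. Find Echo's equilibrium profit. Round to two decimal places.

A representative firm's profit is π_i = q_i(62 - Q) - 11q_i.
First-order condition (treating rivals' output as given): 51 - 2q_i - Σ_{j≠i} q_j = 0.
By symmetry each firm produces the same amount; substituting Σ_{j≠i} q_j = 2q_i yields q_i = 51/4.
Price P = 62 - 153/4 = 95/4.
Echo's profit: (95/4 - 11)·(51/4) = 162.5625.

162.56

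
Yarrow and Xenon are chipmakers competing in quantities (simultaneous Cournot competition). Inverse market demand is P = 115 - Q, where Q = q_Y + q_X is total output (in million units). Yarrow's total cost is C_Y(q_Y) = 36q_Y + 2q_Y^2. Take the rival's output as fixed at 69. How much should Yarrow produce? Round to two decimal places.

With the rival's output fixed at 69, Yarrow's profit is π_Y = (115 - 69 - q_Y)q_Y - (36q_Y + 2q_Y²) = (46 - q_Y)q_Y - (36q_Y + 2q_Y²).
∂π_Y/∂q_Y = 10 - 6q_Y = 0, so q_Y = 5/3.

1.67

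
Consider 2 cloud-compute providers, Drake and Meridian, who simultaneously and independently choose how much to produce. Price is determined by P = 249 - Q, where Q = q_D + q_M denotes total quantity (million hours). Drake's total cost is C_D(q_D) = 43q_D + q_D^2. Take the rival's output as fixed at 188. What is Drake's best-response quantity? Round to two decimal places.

4.50

With the rival's output fixed at 188, Drake's profit is π_D = (249 - 188 - q_D)q_D - (43q_D + q_D²) = (61 - q_D)q_D - (43q_D + q_D²).
∂π_D/∂q_D = 18 - 4q_D = 0, so q_D = 9/2.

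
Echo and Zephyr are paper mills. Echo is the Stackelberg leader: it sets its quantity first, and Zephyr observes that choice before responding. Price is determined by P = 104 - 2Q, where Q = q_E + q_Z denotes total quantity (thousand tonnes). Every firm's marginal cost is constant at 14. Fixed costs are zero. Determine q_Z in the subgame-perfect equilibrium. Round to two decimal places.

11.25

Solve by backward induction. Given q_E, the follower Zephyr maximises π_Z = (104 - 2q_E - 2q_Z)q_Z - 14q_Z.
Setting the follower's marginal profit to zero, 90 - 2q_E - 4q_Z = 0, i.e. q_Z = (90 - 2q_E)/4.
The leader anticipates this reaction. Substituting into P = 104 - 2Q gives P = 59 - q_E, so π_E = (59 - q_E)q_E - 14q_E.
Leader FOC: 45 - 2q_E = 0, so q_E = 45/2.
Then q_Z = (90 - 2·(45/2))/4 = 45/4.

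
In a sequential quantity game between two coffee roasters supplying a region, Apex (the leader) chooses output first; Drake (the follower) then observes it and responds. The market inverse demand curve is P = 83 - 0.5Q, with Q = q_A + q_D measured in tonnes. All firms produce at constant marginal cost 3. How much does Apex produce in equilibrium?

Solve by backward induction. Given q_A, the follower Drake maximises π_D = (83 - (1/2)q_A - (1/2)q_D)q_D - 3q_D.
∂π_D/∂q_D = 80 - (1/2)q_A - q_D = 0 gives the reaction function q_D = (80 - (1/2)q_A).
Apex substitutes q_D(q_A) into its own profit: π_A = q_A(83 - (1/2)q_A - (80 - (1/2)q_A)/2) - 3q_A = (43 - (1/4)q_A)q_A - 3q_A.
Leader FOC: 40 - (1/2)q_A = 0, so q_A = 80.
Then q_D = (80 - (1/2)·80) = 40.

80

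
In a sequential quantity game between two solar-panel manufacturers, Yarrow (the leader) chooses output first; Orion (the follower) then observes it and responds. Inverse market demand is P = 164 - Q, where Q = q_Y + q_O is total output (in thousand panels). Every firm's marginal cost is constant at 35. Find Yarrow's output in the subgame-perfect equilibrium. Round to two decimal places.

Solve by backward induction. Given q_Y, the follower Orion maximises π_O = (164 - q_Y - q_O)q_O - 35q_O.
Follower FOC: 129 - q_Y - 2q_O = 0, so q_O(q_Y) = (129 - q_Y)/2.
The leader anticipates this reaction. Substituting into P = 164 - Q gives P = 199/2 - (1/2)q_Y, so π_Y = (199/2 - (1/2)q_Y)q_Y - 35q_Y.
The leader's first-order condition 129/2 - q_Y = 0 yields q_Y = 129/2.
Then q_O = (129 - 129/2)/2 = 129/4.

64.50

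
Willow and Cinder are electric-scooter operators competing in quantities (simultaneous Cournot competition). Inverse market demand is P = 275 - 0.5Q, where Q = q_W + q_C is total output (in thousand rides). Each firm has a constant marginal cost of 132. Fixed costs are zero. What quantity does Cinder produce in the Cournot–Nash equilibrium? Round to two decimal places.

A representative firm's profit is π_i = q_i(275 - 0.5Q) - 132q_i.
Setting ∂π_i/∂q_i = 0 with rivals' quantities fixed: 143 - q_i - (1/2)q_j = 0.
With identical firms every q_j equals q_i, so q_j = q_i and 143 = (3/2)q_i, giving q_i = 286/3.

95.33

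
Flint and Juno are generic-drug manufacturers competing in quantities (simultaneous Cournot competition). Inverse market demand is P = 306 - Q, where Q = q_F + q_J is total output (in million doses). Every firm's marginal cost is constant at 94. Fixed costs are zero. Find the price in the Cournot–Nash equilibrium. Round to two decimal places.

A representative firm's profit is π_i = q_i(306 - Q) - 94q_i.
First-order condition (treating rivals' output as given): 212 - 2q_i - q_j = 0.
With identical firms every q_j equals q_i, so q_j = q_i and 212 = 3q_i, giving q_i = 212/3.
Total output Q = 424/3, so price P = 306 - 424/3 = 494/3.

164.67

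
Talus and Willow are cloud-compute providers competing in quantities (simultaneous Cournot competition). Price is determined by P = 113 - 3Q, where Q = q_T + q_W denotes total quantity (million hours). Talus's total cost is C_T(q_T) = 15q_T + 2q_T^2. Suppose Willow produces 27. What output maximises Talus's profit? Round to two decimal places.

1.70

With the rival's output fixed at 27, Talus's profit is π_T = (113 - 3·27 - 3q_T)q_T - (15q_T + 2q_T²) = (32 - 3q_T)q_T - (15q_T + 2q_T²).
∂π_T/∂q_T = 17 - 10q_T = 0, so q_T = 17/10.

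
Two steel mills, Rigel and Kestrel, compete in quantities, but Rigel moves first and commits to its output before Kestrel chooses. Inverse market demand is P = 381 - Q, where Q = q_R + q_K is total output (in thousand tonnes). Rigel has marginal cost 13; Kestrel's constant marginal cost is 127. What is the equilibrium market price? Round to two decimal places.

133.50

The follower Kestrel best-responds to any q_R: π_K = (381 - Q)q_K - 127q_K.
Follower FOC: 254 - q_R - 2q_K = 0, so q_K(q_R) = (254 - q_R)/2.
The leader anticipates this reaction. Substituting into P = 381 - Q gives P = 254 - (1/2)q_R, so π_R = (254 - (1/2)q_R)q_R - 13q_R.
Maximising: ∂π_R/∂q_R = 241 - q_R = 0, giving q_R = 241.
Then q_K = (254 - 241)/2 = 13/2.
Total output Q = 495/2, so price P = 381 - 495/2 = 267/2.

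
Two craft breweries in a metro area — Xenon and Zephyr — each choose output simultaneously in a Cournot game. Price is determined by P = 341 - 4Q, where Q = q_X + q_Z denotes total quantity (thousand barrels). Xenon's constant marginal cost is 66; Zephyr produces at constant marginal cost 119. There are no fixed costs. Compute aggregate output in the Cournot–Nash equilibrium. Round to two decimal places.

Xenon's profit: π_X = (341 - 4Q)q_X - (66q_X). Setting ∂π_X/∂q_X = 0: 275 - 8q_X - 4(q_Z) = 0.
Zephyr's first-order condition: 222 - 8q_Z - 4(q_X) = 0.
Rearranging gives the reaction functions q_X = (275 - 4q_Z)/8 and q_Z = (222 - 4q_X)/8.
Solving the pair: q_X = 82/3, q_Z = 169/12.
Total output Q = 82/3 + 169/12 = 497/12.

41.42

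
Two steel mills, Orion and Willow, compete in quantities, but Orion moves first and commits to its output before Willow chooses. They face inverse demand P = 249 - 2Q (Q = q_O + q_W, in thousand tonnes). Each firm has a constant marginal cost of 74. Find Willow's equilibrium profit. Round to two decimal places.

957.03

Solve by backward induction. Given q_O, the follower Willow maximises π_W = (249 - 2q_O - 2q_W)q_W - 74q_W.
Follower FOC: 175 - 2q_O - 4q_W = 0, so q_W(q_O) = (175 - 2q_O)/4.
Orion substitutes q_W(q_O) into its own profit: π_O = q_O(249 - 2q_O - (175 - 2q_O)/2) - 74q_O = (323/2 - q_O)q_O - 74q_O.
Leader FOC: 175/2 - 2q_O = 0, so q_O = 175/4.
Then q_W = (175 - 2·(175/4))/4 = 175/8.
Price P = 249 - 2·(525/8) = 471/4.
Willow's profit: (471/4 - 74)·(175/8) = 957.0313.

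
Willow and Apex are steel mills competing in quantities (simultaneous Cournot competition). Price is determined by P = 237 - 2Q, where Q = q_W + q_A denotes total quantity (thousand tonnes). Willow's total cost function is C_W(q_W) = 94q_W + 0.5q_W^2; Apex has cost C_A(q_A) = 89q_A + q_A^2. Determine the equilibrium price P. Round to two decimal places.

158.85

Willow's profit: π_W = (237 - 2Q)q_W - (94q_W + (1/2)q_W²). Setting ∂π_W/∂q_W = 0: 143 - 5q_W - 2(q_A) = 0.
Apex's profit: π_A = (237 - 2Q)q_A - (89q_A + q_A²). Setting ∂π_A/∂q_A = 0: 148 - 6q_A - 2(q_W) = 0.
Rearranging gives the reaction functions q_W = (143 - 2q_A)/5 and q_A = (148 - 2q_W)/6.
Substituting one into the other gives q_W = 281/13 and q_A = 227/13.
Total output Q = 508/13, so price P = 237 - 2·(508/13) = 158.8462.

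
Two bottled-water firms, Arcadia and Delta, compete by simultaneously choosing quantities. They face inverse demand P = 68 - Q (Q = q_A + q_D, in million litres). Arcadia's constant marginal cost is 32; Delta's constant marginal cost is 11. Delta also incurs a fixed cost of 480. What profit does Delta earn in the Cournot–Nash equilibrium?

Arcadia's profit: π_A = (68 - Q)q_A - (32q_A). Setting ∂π_A/∂q_A = 0: 36 - 2q_A - (q_D) = 0.
Delta's profit: π_D = (68 - Q)q_D - (11q_D). Setting ∂π_D/∂q_D = 0: 57 - 2q_D - (q_A) = 0.
So q_A = (36 - q_D)/2 and q_D = (57 - q_A)/2.
Substituting one into the other gives q_A = 5 and q_D = 26.
Price P = 68 - 31 = 37.
Delta's profit: (37 - 11)·26 - 480 = 196.

196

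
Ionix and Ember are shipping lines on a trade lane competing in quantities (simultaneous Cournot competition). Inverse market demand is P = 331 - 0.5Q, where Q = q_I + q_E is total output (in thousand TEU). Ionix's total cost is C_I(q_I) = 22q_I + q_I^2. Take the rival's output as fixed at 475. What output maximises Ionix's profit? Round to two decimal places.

23.83

With the rival's output fixed at 475, Ionix's profit is π_I = (331 - (1/2)·475 - (1/2)q_I)q_I - (22q_I + q_I²) = (187/2 - (1/2)q_I)q_I - (22q_I + q_I²).
∂π_I/∂q_I = 143/2 - 3q_I = 0, so q_I = 143/6.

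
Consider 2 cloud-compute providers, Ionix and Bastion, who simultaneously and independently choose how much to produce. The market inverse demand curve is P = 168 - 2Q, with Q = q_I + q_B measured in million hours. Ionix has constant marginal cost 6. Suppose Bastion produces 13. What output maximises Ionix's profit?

34

With the rival's output fixed at 13, Ionix's profit is π_I = (168 - 2·13 - 2q_I)q_I - (6q_I) = (142 - 2q_I)q_I - (6q_I).
∂π_I/∂q_I = 136 - 4q_I = 0, so q_I = 34.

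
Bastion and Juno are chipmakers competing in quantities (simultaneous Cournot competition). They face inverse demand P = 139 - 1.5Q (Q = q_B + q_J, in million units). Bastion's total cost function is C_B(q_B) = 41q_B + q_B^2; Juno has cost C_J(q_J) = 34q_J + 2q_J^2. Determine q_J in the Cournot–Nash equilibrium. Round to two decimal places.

Bastion's profit: π_B = (139 - 1.5Q)q_B - (41q_B + q_B²). Setting ∂π_B/∂q_B = 0: 98 - 5q_B - (3/2)(q_J) = 0.
Juno's profit: π_J = (139 - 1.5Q)q_J - (34q_J + 2q_J²). Setting ∂π_J/∂q_J = 0: 105 - 7q_J - (3/2)(q_B) = 0.
Best responses: q_B = (98 - (3/2)q_J)/5, q_J = (105 - (3/2)q_B)/7.
Substituting one into the other gives q_B = 16.1374 and q_J = 1512/131.

11.54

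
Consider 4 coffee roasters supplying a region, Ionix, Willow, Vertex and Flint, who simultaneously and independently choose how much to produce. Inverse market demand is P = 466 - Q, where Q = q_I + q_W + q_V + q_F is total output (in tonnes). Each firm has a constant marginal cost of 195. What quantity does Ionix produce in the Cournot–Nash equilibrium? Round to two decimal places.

54.20

A representative firm's profit is π_i = q_i(466 - Q) - 195q_i.
First-order condition (treating rivals' output as given): 271 - 2q_i - Σ_{j≠i} q_j = 0.
With identical firms every q_j equals q_i, so Σ_{j≠i} q_j = 3q_i and 271 = 5q_i, giving q_i = 271/5.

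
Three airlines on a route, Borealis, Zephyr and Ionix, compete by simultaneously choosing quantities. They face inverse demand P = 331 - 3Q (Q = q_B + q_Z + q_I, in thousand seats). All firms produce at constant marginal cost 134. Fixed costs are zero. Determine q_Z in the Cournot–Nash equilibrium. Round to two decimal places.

16.42

Each firm earns π_i = (331 - 3Q)q_i - 134q_i.
Setting ∂π_i/∂q_i = 0 with rivals' quantities fixed: 197 - 6q_i - 3·Σ_{j≠i} q_j = 0.
By symmetry each firm produces the same amount; substituting Σ_{j≠i} q_j = 2q_i yields q_i = 197/12.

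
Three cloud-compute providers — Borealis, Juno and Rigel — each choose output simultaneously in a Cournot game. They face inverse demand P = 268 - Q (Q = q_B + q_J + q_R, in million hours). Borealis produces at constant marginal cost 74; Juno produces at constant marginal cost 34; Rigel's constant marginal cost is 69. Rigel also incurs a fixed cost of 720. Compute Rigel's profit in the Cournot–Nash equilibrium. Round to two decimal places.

1065.06

Borealis's profit: π_B = (268 - Q)q_B - (74q_B). Setting ∂π_B/∂q_B = 0: 194 - 2q_B - (q_J + q_R) = 0.
Juno's profit: π_J = (268 - Q)q_J - (34q_J). Setting ∂π_J/∂q_J = 0: 234 - 2q_J - (q_B + q_R) = 0.
Rigel's profit: π_R = (268 - Q)q_R - (69q_R). Setting ∂π_R/∂q_R = 0: 199 - 2q_R - (q_B + q_J) = 0.
Adding the 3 conditions: 627 − 2Q − 2Q = 0, i.e. Q = 627/4.
Back-substituting: q_B = (194 − 627/4) = 149/4, q_J = (234 − 627/4) = 309/4, q_R = (199 − 627/4) = 169/4.
Price P = 268 - 627/4 = 445/4.
Rigel's profit: (445/4 - 69)·(169/4) - 720 = 1065.0625.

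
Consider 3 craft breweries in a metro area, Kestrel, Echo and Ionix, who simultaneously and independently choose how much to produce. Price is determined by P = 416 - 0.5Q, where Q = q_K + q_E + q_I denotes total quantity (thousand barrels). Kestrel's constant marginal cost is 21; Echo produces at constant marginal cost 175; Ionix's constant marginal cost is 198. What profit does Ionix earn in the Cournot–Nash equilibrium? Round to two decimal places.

40.50

Kestrel's profit: π_K = (416 - 0.5Q)q_K - (21q_K). Setting ∂π_K/∂q_K = 0: 395 - q_K - (1/2)(q_E + q_I) = 0.
Echo's profit: π_E = (416 - 0.5Q)q_E - (175q_E). Setting ∂π_E/∂q_E = 0: 241 - q_E - (1/2)(q_K + q_I) = 0.
Ionix's profit: π_I = (416 - 0.5Q)q_I - (198q_I). Setting ∂π_I/∂q_I = 0: 218 - q_I - (1/2)(q_K + q_E) = 0.
Summing all 3 equations gives 854 − 2Q = 0, hence Q = 427.
Back-substituting: q_K = (395 − 427/2)/(1/2) = 363, q_E = (241 − 427/2)/(1/2) = 55, q_I = (218 − 427/2)/(1/2) = 9.
Price P = 416 - (1/2)·427 = 405/2.
Ionix's profit: (405/2 - 198)·9 = 81/2.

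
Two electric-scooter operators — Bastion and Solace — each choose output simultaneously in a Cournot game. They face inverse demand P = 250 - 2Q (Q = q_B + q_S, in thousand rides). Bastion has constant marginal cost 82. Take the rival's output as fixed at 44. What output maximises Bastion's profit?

20

With the rival's output fixed at 44, Bastion's profit is π_B = (250 - 2·44 - 2q_B)q_B - (82q_B) = (162 - 2q_B)q_B - (82q_B).
∂π_B/∂q_B = 80 - 4q_B = 0, so q_B = 20.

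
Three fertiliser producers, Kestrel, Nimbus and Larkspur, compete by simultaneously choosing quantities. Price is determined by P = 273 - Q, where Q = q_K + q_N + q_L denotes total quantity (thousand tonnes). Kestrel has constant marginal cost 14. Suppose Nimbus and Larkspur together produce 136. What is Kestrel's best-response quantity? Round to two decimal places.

With rivals' combined output fixed at 136, Kestrel's profit is π_K = (273 - 136 - q_K)q_K - (14q_K) = (137 - q_K)q_K - (14q_K).
∂π_K/∂q_K = 123 - 2q_K = 0, so q_K = 123/2.

61.50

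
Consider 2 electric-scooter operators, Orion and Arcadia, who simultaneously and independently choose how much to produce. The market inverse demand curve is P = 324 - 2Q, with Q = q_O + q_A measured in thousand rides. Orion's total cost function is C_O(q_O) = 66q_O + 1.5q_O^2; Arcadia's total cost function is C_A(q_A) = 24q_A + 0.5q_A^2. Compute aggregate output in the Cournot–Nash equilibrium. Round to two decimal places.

Orion's profit: π_O = (324 - 2Q)q_O - (66q_O + (3/2)q_O²). Setting ∂π_O/∂q_O = 0: 258 - 7q_O - 2(q_A) = 0.
Arcadia's profit: π_A = (324 - 2Q)q_A - (24q_A + (1/2)q_A²). Setting ∂π_A/∂q_A = 0: 300 - 5q_A - 2(q_O) = 0.
So q_O = (258 - 2q_A)/7 and q_A = (300 - 2q_O)/5.
Substituting one into the other gives q_O = 690/31 and q_A = 1584/31.
Total output Q = 690/31 + 1584/31 = 73.3548.

73.35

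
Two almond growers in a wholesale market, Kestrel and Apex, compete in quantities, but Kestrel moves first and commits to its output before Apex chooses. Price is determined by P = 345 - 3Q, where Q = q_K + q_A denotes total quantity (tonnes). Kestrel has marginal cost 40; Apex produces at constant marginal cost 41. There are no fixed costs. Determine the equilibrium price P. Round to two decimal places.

The follower Apex best-responds to any q_K: π_A = (345 - 3Q)q_A - 41q_A.
Setting the follower's marginal profit to zero, 304 - 3q_K - 6q_A = 0, i.e. q_A = (304 - 3q_K)/6.
The leader anticipates this reaction. Substituting into P = 345 - 3Q gives P = 193 - (3/2)q_K, so π_K = (193 - (3/2)q_K)q_K - 40q_K.
Maximising: ∂π_K/∂q_K = 153 - 3q_K = 0, giving q_K = 51.
Then q_A = (304 - 3·51)/6 = 151/6.
Total output Q = 457/6, so price P = 345 - 3·(457/6) = 233/2.

116.50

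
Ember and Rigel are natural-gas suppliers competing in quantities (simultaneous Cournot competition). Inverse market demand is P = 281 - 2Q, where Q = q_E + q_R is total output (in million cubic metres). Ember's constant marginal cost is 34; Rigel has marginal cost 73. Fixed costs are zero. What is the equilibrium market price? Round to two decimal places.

Ember's profit: π_E = (281 - 2Q)q_E - (34q_E). Setting ∂π_E/∂q_E = 0: 247 - 4q_E - 2(q_R) = 0.
Rigel's first-order condition: 208 - 4q_R - 2(q_E) = 0.
So q_E = (247 - 2q_R)/4 and q_R = (208 - 2q_E)/4.
Substituting one into the other gives q_E = 143/3 and q_R = 169/6.
Total output Q = 455/6, so price P = 281 - 2·(455/6) = 388/3.

129.33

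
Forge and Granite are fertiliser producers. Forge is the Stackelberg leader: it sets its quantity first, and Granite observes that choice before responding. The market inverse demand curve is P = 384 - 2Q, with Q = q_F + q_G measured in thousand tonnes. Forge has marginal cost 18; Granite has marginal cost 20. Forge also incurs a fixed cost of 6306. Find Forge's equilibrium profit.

2158

Solve by backward induction. Given q_F, the follower Granite maximises π_G = (384 - 2q_F - 2q_G)q_G - 20q_G.
Follower FOC: 364 - 2q_F - 4q_G = 0, so q_G(q_F) = (364 - 2q_F)/4.
The leader anticipates this reaction. Substituting into P = 384 - 2Q gives P = 202 - q_F, so π_F = (202 - q_F)q_F - 18q_F.
Maximising: ∂π_F/∂q_F = 184 - 2q_F = 0, giving q_F = 92.
Then q_G = (364 - 2·92)/4 = 45.
Price P = 384 - 2·137 = 110.
Forge's profit: (110 - 18)·92 - 6306 = 2158.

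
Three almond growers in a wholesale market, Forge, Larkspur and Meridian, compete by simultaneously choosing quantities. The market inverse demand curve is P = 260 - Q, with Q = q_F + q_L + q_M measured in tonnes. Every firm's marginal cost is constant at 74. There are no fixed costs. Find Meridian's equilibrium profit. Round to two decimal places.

Each firm earns π_i = (260 - Q)q_i - 74q_i.
Setting ∂π_i/∂q_i = 0 with rivals' quantities fixed: 186 - 2q_i - Σ_{j≠i} q_j = 0.
With identical firms every q_j equals q_i, so Σ_{j≠i} q_j = 2q_i and 186 = 4q_i, giving q_i = 93/2.
Price P = 260 - 279/2 = 241/2.
Meridian's profit: (241/2 - 74)·(93/2) = 2162.2500.

2162.25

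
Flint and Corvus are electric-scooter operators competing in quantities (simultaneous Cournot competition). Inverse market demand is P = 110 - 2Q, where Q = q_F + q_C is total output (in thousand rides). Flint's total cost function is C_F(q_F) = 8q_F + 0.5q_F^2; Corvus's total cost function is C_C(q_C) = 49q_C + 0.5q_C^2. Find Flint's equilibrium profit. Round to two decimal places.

Flint's profit: π_F = (110 - 2Q)q_F - (8q_F + (1/2)q_F²). Setting ∂π_F/∂q_F = 0: 102 - 5q_F - 2(q_C) = 0.
Corvus's first-order condition: 61 - 5q_C - 2(q_F) = 0.
So q_F = (102 - 2q_C)/5 and q_C = (61 - 2q_F)/5.
Substituting one into the other gives q_F = 388/21 and q_C = 101/21.
Price P = 110 - 2·(163/7) = 444/7.
Flint's profit: (444/7)·(388/21) - 8·(388/21) - (1/2)(388/21)² = 853.4240.

853.42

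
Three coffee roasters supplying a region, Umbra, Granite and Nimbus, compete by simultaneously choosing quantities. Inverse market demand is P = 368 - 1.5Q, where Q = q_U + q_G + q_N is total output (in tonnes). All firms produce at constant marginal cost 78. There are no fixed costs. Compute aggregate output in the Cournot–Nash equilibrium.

A representative firm's profit is π_i = q_i(368 - 1.5Q) - 78q_i.
First-order condition (treating rivals' output as given): 290 - 3q_i - (3/2)·Σ_{j≠i} q_j = 0.
With identical firms every q_j equals q_i, so Σ_{j≠i} q_j = 2q_i and 290 = 6q_i, giving q_i = 145/3.
Total output Q = 145/3 + 145/3 + 145/3 = 145.

145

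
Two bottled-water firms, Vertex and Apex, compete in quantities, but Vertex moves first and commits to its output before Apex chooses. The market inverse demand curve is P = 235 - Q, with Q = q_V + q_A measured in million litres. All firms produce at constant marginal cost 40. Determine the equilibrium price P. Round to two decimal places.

The follower Apex best-responds to any q_V: π_A = (235 - Q)q_A - 40q_A.
∂π_A/∂q_A = 195 - q_V - 2q_A = 0 gives the reaction function q_A = (195 - q_V)/2.
The leader anticipates this reaction. Substituting into P = 235 - Q gives P = 275/2 - (1/2)q_V, so π_V = (275/2 - (1/2)q_V)q_V - 40q_V.
Maximising: ∂π_V/∂q_V = 195/2 - q_V = 0, giving q_V = 195/2.
Then q_A = (195 - 195/2)/2 = 195/4.
Total output Q = 585/4, so price P = 235 - 585/4 = 355/4.

88.75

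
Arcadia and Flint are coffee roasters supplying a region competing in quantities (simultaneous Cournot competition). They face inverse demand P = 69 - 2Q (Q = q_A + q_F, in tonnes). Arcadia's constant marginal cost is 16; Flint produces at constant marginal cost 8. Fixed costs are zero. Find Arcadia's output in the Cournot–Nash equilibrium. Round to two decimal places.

7.50

Arcadia's profit: π_A = (69 - 2Q)q_A - (16q_A). Setting ∂π_A/∂q_A = 0: 53 - 4q_A - 2(q_F) = 0.
Flint's first-order condition: 61 - 4q_F - 2(q_A) = 0.
Rearranging gives the reaction functions q_A = (53 - 2q_F)/4 and q_F = (61 - 2q_A)/4.
Substituting one into the other gives q_A = 15/2 and q_F = 23/2.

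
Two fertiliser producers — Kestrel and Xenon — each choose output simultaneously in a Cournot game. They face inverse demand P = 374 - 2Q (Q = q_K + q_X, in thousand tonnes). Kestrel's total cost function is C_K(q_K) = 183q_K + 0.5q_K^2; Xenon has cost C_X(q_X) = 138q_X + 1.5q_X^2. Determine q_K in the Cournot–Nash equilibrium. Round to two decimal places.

27.90

Kestrel's profit: π_K = (374 - 2Q)q_K - (183q_K + (1/2)q_K²). Setting ∂π_K/∂q_K = 0: 191 - 5q_K - 2(q_X) = 0.
Xenon's profit: π_X = (374 - 2Q)q_X - (138q_X + (3/2)q_X²). Setting ∂π_X/∂q_X = 0: 236 - 7q_X - 2(q_K) = 0.
Rearranging gives the reaction functions q_K = (191 - 2q_X)/5 and q_X = (236 - 2q_K)/7.
Solving the pair: q_K = 865/31, q_X = 798/31.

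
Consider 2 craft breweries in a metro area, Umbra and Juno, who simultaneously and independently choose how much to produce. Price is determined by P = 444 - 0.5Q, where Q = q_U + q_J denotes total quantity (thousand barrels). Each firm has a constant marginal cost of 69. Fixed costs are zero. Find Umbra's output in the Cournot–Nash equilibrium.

250

Each firm earns π_i = (444 - 0.5Q)q_i - 69q_i.
First-order condition (treating rivals' output as given): 375 - q_i - (1/2)q_j = 0.
With identical firms every q_j equals q_i, so q_j = q_i and 375 = (3/2)q_i, giving q_i = 250.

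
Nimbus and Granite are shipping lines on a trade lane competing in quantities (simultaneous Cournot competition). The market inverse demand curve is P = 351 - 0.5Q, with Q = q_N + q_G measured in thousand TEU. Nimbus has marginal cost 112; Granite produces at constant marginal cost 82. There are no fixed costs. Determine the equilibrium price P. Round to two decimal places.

181.67

Nimbus's profit: π_N = (351 - 0.5Q)q_N - (112q_N). Setting ∂π_N/∂q_N = 0: 239 - q_N - (1/2)(q_G) = 0.
Granite's profit: π_G = (351 - 0.5Q)q_G - (82q_G). Setting ∂π_G/∂q_G = 0: 269 - q_G - (1/2)(q_N) = 0.
Best responses: q_N = (239 - (1/2)q_G), q_G = (269 - (1/2)q_N).
Substituting one into the other gives q_N = 418/3 and q_G = 598/3.
Total output Q = 1016/3, so price P = 351 - (1/2)·(1016/3) = 545/3.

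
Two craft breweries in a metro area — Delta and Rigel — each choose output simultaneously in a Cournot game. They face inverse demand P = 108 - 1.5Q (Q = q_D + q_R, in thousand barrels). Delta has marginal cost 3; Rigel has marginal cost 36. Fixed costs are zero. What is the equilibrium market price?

Delta's profit: π_D = (108 - 1.5Q)q_D - (3q_D). Setting ∂π_D/∂q_D = 0: 105 - 3q_D - (3/2)(q_R) = 0.
Rigel's profit: π_R = (108 - 1.5Q)q_R - (36q_R). Setting ∂π_R/∂q_R = 0: 72 - 3q_R - (3/2)(q_D) = 0.
So q_D = (105 - (3/2)q_R)/3 and q_R = (72 - (3/2)q_D)/3.
Substituting one into the other gives q_D = 92/3 and q_R = 26/3.
Total output Q = 118/3, so price P = 108 - (3/2)·(118/3) = 49.

49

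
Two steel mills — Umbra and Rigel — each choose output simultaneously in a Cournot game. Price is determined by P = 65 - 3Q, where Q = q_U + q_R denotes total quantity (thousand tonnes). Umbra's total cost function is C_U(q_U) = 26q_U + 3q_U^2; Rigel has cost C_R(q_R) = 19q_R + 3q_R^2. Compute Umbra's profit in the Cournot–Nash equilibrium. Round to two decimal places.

Umbra's profit: π_U = (65 - 3Q)q_U - (26q_U + 3q_U²). Setting ∂π_U/∂q_U = 0: 39 - 12q_U - 3(q_R) = 0.
Rigel's first-order condition: 46 - 12q_R - 3(q_U) = 0.
Rearranging gives the reaction functions q_U = (39 - 3q_R)/12 and q_R = (46 - 3q_U)/12.
Solving the pair: q_U = 22/9, q_R = 29/9.
Price P = 65 - 3·(17/3) = 48.
Umbra's profit: 48·(22/9) - 26·(22/9) - 3(22/9)² = 968/27.

35.85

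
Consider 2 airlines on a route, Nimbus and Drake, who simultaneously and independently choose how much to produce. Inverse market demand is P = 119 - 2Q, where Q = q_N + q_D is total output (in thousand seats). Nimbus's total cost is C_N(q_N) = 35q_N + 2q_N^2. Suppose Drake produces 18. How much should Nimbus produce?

With the rival's output fixed at 18, Nimbus's profit is π_N = (119 - 2·18 - 2q_N)q_N - (35q_N + 2q_N²) = (83 - 2q_N)q_N - (35q_N + 2q_N²).
∂π_N/∂q_N = 48 - 8q_N = 0, so q_N = 6.

6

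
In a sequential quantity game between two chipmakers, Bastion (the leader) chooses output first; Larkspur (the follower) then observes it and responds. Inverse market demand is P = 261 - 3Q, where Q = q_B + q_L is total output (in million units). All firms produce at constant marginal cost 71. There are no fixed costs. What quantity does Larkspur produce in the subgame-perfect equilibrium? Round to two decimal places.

15.83

Solve by backward induction. Given q_B, the follower Larkspur maximises π_L = (261 - 3q_B - 3q_L)q_L - 71q_L.
∂π_L/∂q_L = 190 - 3q_B - 6q_L = 0 gives the reaction function q_L = (190 - 3q_B)/6.
Bastion substitutes q_L(q_B) into its own profit: π_B = q_B(261 - 3q_B - (190 - 3q_B)/2) - 71q_B = (166 - (3/2)q_B)q_B - 71q_B.
Maximising: ∂π_B/∂q_B = 95 - 3q_B = 0, giving q_B = 95/3.
Then q_L = (190 - 3·(95/3))/6 = 95/6.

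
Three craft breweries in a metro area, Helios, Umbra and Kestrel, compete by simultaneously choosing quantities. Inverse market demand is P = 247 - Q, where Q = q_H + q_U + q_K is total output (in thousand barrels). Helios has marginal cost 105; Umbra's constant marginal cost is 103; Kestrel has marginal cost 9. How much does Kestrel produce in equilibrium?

107

Helios's profit: π_H = (247 - Q)q_H - (105q_H). Setting ∂π_H/∂q_H = 0: 142 - 2q_H - (q_U + q_K) = 0.
Umbra's profit: π_U = (247 - Q)q_U - (103q_U). Setting ∂π_U/∂q_U = 0: 144 - 2q_U - (q_H + q_K) = 0.
Kestrel's profit: π_K = (247 - Q)q_K - (9q_K). Setting ∂π_K/∂q_K = 0: 238 - 2q_K - (q_H + q_U) = 0.
Summing all 3 equations gives 524 − 4Q = 0, hence Q = 131.
Back-substituting: q_H = (142 − 131) = 11, q_U = (144 − 131) = 13, q_K = (238 − 131) = 107.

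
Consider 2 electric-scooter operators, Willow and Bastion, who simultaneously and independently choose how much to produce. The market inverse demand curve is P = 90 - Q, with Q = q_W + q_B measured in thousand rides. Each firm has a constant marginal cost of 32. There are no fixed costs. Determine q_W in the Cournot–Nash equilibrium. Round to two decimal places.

A representative firm's profit is π_i = q_i(90 - Q) - 32q_i.
First-order condition (treating rivals' output as given): 58 - 2q_i - q_j = 0.
With identical firms every q_j equals q_i, so q_j = q_i and 58 = 3q_i, giving q_i = 58/3.

19.33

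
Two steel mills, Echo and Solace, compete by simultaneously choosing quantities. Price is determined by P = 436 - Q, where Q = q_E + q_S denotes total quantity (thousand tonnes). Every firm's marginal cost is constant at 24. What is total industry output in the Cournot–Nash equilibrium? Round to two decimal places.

A representative firm's profit is π_i = q_i(436 - Q) - 24q_i.
First-order condition (treating rivals' output as given): 412 - 2q_i - q_j = 0.
By symmetry each firm produces the same amount; substituting q_j = q_i yields q_i = 412/3.
Total output Q = 412/3 + 412/3 = 824/3.

274.67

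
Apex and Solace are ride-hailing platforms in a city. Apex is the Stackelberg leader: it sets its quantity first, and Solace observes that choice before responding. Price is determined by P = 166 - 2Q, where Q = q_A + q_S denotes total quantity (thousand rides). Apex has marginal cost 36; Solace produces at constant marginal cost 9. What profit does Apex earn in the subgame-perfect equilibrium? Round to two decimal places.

The follower Solace best-responds to any q_A: π_S = (166 - 2Q)q_S - 9q_S.
Follower FOC: 157 - 2q_A - 4q_S = 0, so q_S(q_A) = (157 - 2q_A)/4.
The leader anticipates this reaction. Substituting into P = 166 - 2Q gives P = 175/2 - q_A, so π_A = (175/2 - q_A)q_A - 36q_A.
The leader's first-order condition 103/2 - 2q_A = 0 yields q_A = 103/4.
Then q_S = (157 - 2·(103/4))/4 = 211/8.
Price P = 166 - 2·(417/8) = 247/4.
Apex's profit: (247/4 - 36)·(103/4) = 663.0625.

663.06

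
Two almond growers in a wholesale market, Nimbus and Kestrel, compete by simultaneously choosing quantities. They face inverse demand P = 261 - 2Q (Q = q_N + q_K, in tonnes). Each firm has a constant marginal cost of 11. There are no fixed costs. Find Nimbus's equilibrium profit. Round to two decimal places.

Each firm earns π_i = (261 - 2Q)q_i - 11q_i.
Setting ∂π_i/∂q_i = 0 with rivals' quantities fixed: 250 - 4q_i - 2q_j = 0.
By symmetry each firm produces the same amount; substituting q_j = q_i yields q_i = 250/6 = 125/3.
Price P = 261 - 2·(250/3) = 283/3.
Nimbus's profit: (283/3 - 11)·(125/3) = 3472.2222.

3472.22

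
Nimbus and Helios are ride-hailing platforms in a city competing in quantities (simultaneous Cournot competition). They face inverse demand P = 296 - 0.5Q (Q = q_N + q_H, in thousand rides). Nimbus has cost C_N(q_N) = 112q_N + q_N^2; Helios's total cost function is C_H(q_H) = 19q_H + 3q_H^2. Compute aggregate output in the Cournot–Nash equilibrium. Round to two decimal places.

91.01

Nimbus's profit: π_N = (296 - 0.5Q)q_N - (112q_N + q_N²). Setting ∂π_N/∂q_N = 0: 184 - 3q_N - (1/2)(q_H) = 0.
Helios's profit: π_H = (296 - 0.5Q)q_H - (19q_H + 3q_H²). Setting ∂π_H/∂q_H = 0: 277 - 7q_H - (1/2)(q_N) = 0.
So q_N = (184 - (1/2)q_H)/3 and q_H = (277 - (1/2)q_N)/7.
Substituting one into the other gives q_N = 55.3976 and q_H = 35.6145.
Total output Q = 55.3976 + 35.6145 = 91.0120.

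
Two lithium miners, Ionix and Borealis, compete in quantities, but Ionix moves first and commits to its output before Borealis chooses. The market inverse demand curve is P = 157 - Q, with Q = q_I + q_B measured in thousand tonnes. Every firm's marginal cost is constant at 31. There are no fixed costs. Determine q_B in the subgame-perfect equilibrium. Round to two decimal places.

Solve by backward induction. Given q_I, the follower Borealis maximises π_B = (157 - q_I - q_B)q_B - 31q_B.
Follower FOC: 126 - q_I - 2q_B = 0, so q_B(q_I) = (126 - q_I)/2.
Ionix substitutes q_B(q_I) into its own profit: π_I = q_I(157 - q_I - (126 - q_I)/2) - 31q_I = (94 - (1/2)q_I)q_I - 31q_I.
The leader's first-order condition 63 - q_I = 0 yields q_I = 63.
Then q_B = (126 - 63)/2 = 63/2.

31.50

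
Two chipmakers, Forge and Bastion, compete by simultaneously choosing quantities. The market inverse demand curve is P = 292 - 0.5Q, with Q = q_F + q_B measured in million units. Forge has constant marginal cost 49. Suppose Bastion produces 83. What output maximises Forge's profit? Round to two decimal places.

201.50

With the rival's output fixed at 83, Forge's profit is π_F = (292 - (1/2)·83 - (1/2)q_F)q_F - (49q_F) = (501/2 - (1/2)q_F)q_F - (49q_F).
∂π_F/∂q_F = 403/2 - q_F = 0, so q_F = 403/2.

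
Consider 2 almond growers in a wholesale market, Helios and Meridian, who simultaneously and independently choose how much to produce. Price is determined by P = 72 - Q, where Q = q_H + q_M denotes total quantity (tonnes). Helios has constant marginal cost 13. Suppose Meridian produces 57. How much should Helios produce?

1

With the rival's output fixed at 57, Helios's profit is π_H = (72 - 57 - q_H)q_H - (13q_H) = (15 - q_H)q_H - (13q_H).
∂π_H/∂q_H = 2 - 2q_H = 0, so q_H = 1.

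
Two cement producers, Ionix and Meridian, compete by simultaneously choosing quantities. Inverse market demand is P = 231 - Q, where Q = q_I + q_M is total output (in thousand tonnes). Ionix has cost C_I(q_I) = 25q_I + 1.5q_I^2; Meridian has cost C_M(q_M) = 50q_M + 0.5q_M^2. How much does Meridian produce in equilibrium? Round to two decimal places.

Ionix's profit: π_I = (231 - Q)q_I - (25q_I + (3/2)q_I²). Setting ∂π_I/∂q_I = 0: 206 - 5q_I - (q_M) = 0.
Meridian's profit: π_M = (231 - Q)q_M - (50q_M + (1/2)q_M²). Setting ∂π_M/∂q_M = 0: 181 - 3q_M - (q_I) = 0.
So q_I = (206 - q_M)/5 and q_M = (181 - q_I)/3.
Substituting one into the other gives q_I = 437/14 and q_M = 699/14.

49.93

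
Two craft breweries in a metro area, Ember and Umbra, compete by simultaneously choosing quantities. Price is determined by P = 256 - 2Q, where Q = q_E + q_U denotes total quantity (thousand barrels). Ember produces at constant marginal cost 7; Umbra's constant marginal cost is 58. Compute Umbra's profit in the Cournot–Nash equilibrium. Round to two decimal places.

1200.50

Ember's profit: π_E = (256 - 2Q)q_E - (7q_E). Setting ∂π_E/∂q_E = 0: 249 - 4q_E - 2(q_U) = 0.
Umbra's first-order condition: 198 - 4q_U - 2(q_E) = 0.
Rearranging gives the reaction functions q_E = (249 - 2q_U)/4 and q_U = (198 - 2q_E)/4.
Substituting one into the other gives q_E = 50 and q_U = 49/2.
Price P = 256 - 2·(149/2) = 107.
Umbra's profit: (107 - 58)·(49/2) = 1200.5000.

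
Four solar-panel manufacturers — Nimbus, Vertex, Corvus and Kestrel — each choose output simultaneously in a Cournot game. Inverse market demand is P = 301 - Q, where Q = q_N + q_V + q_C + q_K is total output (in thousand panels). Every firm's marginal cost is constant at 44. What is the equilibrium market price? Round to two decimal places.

95.40

A representative firm's profit is π_i = q_i(301 - Q) - 44q_i.
Setting ∂π_i/∂q_i = 0 with rivals' quantities fixed: 257 - 2q_i - Σ_{j≠i} q_j = 0.
With identical firms every q_j equals q_i, so Σ_{j≠i} q_j = 3q_i and 257 = 5q_i, giving q_i = 257/5.
Total output Q = 1028/5, so price P = 301 - 1028/5 = 477/5.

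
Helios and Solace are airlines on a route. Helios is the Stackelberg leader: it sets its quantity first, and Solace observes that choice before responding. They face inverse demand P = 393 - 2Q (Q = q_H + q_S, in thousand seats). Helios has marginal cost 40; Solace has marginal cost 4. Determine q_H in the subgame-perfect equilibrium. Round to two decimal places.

The follower Solace best-responds to any q_H: π_S = (393 - 2Q)q_S - 4q_S.
Setting the follower's marginal profit to zero, 389 - 2q_H - 4q_S = 0, i.e. q_S = (389 - 2q_H)/4.
Helios substitutes q_S(q_H) into its own profit: π_H = q_H(393 - 2q_H - (389 - 2q_H)/2) - 40q_H = (397/2 - q_H)q_H - 40q_H.
Maximising: ∂π_H/∂q_H = 317/2 - 2q_H = 0, giving q_H = 317/4.
Then q_S = (389 - 2·(317/4))/4 = 461/8.

79.25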